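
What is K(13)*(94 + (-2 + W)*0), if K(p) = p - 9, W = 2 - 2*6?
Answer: 376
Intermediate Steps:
W = -10 (W = 2 - 12 = -10)
K(p) = -9 + p
K(13)*(94 + (-2 + W)*0) = (-9 + 13)*(94 + (-2 - 10)*0) = 4*(94 - 12*0) = 4*(94 + 0) = 4*94 = 376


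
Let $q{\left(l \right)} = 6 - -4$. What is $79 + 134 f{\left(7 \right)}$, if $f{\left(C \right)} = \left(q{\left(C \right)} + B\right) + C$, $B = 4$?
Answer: $2893$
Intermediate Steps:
$q{\left(l \right)} = 10$ ($q{\left(l \right)} = 6 + 4 = 10$)
$f{\left(C \right)} = 14 + C$ ($f{\left(C \right)} = \left(10 + 4\right) + C = 14 + C$)
$79 + 134 f{\left(7 \right)} = 79 + 134 \left(14 + 7\right) = 79 + 134 \cdot 21 = 79 + 2814 = 2893$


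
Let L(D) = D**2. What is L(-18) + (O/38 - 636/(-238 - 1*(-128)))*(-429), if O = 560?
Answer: -805458/95 ≈ -8478.5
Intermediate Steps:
L(-18) + (O/38 - 636/(-238 - 1*(-128)))*(-429) = (-18)**2 + (560/38 - 636/(-238 - 1*(-128)))*(-429) = 324 + (560*(1/38) - 636/(-238 + 128))*(-429) = 324 + (280/19 - 636/(-110))*(-429) = 324 + (280/19 - 636*(-1/110))*(-429) = 324 + (280/19 + 318/55)*(-429) = 324 + (21442/1045)*(-429) = 324 - 836238/95 = -805458/95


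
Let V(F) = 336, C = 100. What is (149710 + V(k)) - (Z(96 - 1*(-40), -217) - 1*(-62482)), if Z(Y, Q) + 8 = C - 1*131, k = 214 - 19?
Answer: 87603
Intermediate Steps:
k = 195
Z(Y, Q) = -39 (Z(Y, Q) = -8 + (100 - 1*131) = -8 + (100 - 131) = -8 - 31 = -39)
(149710 + V(k)) - (Z(96 - 1*(-40), -217) - 1*(-62482)) = (149710 + 336) - (-39 - 1*(-62482)) = 150046 - (-39 + 62482) = 150046 - 1*62443 = 150046 - 62443 = 87603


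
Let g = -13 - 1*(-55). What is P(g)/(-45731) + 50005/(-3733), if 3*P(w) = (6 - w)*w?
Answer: -326413889/24387689 ≈ -13.384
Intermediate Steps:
g = 42 (g = -13 + 55 = 42)
P(w) = w*(6 - w)/3 (P(w) = ((6 - w)*w)/3 = (w*(6 - w))/3 = w*(6 - w)/3)
P(g)/(-45731) + 50005/(-3733) = ((1/3)*42*(6 - 1*42))/(-45731) + 50005/(-3733) = ((1/3)*42*(6 - 42))*(-1/45731) + 50005*(-1/3733) = ((1/3)*42*(-36))*(-1/45731) - 50005/3733 = -504*(-1/45731) - 50005/3733 = 72/6533 - 50005/3733 = -326413889/24387689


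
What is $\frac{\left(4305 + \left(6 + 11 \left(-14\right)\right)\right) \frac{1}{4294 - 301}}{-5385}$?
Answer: $- \frac{4157}{21502305} \approx -0.00019333$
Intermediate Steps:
$\frac{\left(4305 + \left(6 + 11 \left(-14\right)\right)\right) \frac{1}{4294 - 301}}{-5385} = \frac{4305 + \left(6 - 154\right)}{4294 - 301} \left(- \frac{1}{5385}\right) = \frac{4305 - 148}{3993} \left(- \frac{1}{5385}\right) = 4157 \cdot \frac{1}{3993} \left(- \frac{1}{5385}\right) = \frac{4157}{3993} \left(- \frac{1}{5385}\right) = - \frac{4157}{21502305}$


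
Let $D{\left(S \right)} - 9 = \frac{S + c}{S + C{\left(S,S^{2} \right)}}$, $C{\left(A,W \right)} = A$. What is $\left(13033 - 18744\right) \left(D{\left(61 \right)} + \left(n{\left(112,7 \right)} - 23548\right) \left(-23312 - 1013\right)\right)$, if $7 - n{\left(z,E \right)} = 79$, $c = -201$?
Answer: $- \frac{200158825197069}{61} \approx -3.2813 \cdot 10^{12}$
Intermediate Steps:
$n{\left(z,E \right)} = -72$ ($n{\left(z,E \right)} = 7 - 79 = -72$)
$D{\left(S \right)} = 9 + \frac{-201 + S}{2 S}$ ($D{\left(S \right)} = 9 + \frac{S - 201}{S + S} = 9 + \frac{-201 + S}{2 S}$)
$\left(13033 - 18744\right) \left(D{\left(61 \right)} + \left(n{\left(112,7 \right)} - 23548\right) \left(-23312 - 1013\right)\right) = \left(13033 - 18744\right) \left(\frac{-201 + 19 \cdot 61}{2 \cdot 61} + \left(-72 - 23548\right) \left(-23312 - 1013\right)\right) = - 5711 \left(\frac{1}{2} \cdot \frac{1}{61} \left(-201 + 1159\right) - -574556500\right) = - 5711 \left(\frac{1}{2} \cdot \frac{1}{61} \cdot 958 + 574556500\right) = - 5711 \left(\frac{479}{61} + 574556500\right) = \left(-5711\right) \frac{35047946979}{61} = - \frac{200158825197069}{61}$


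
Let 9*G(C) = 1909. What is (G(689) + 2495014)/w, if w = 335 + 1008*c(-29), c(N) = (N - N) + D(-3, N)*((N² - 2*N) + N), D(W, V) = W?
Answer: -4491407/4734981 ≈ -0.94856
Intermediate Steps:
G(C) = 1909/9 (G(C) = (⅑)*1909 = 1909/9)
c(N) = -3*N² + 3*N (c(N) = (N - N) - 3*((N² - 2*N) + N) = 0 - 3*(N² - N) = 0 + (-3*N² + 3*N) = -3*N² + 3*N)
w = -2630545 (w = 335 + 1008*(3*(-29)*(1 - 1*(-29))) = 335 + 1008*(3*(-29)*(1 + 29)) = 335 + 1008*(3*(-29)*30) = 335 + 1008*(-2610) = 335 - 2630880 = -2630545)
(G(689) + 2495014)/w = (1909/9 + 2495014)/(-2630545) = (22457035/9)*(-1/2630545) = -4491407/4734981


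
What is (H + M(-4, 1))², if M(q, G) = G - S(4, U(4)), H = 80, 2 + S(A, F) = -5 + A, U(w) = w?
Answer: 7056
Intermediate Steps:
S(A, F) = -7 + A (S(A, F) = -2 + (-5 + A) = -7 + A)
M(q, G) = 3 + G (M(q, G) = G - (-7 + 4) = G - 1*(-3) = G + 3 = 3 + G)
(H + M(-4, 1))² = (80 + (3 + 1))² = (80 + 4)² = 84² = 7056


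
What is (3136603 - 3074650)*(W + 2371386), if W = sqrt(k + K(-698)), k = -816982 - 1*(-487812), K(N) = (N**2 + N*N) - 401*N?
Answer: 146914476858 + 247812*sqrt(57821) ≈ 1.4697e+11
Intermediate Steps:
K(N) = -401*N + 2*N**2 (K(N) = (N**2 + N**2) - 401*N = 2*N**2 - 401*N = -401*N + 2*N**2)
k = -329170 (k = -816982 + 487812 = -329170)
W = 4*sqrt(57821) (W = sqrt(-329170 - 698*(-401 + 2*(-698))) = sqrt(-329170 - 698*(-401 - 1396)) = sqrt(-329170 - 698*(-1797)) = sqrt(-329170 + 1254306) = sqrt(925136) = 4*sqrt(57821) ≈ 961.84)
(3136603 - 3074650)*(W + 2371386) = (3136603 - 3074650)*(4*sqrt(57821) + 2371386) = 61953*(2371386 + 4*sqrt(57821)) = 146914476858 + 247812*sqrt(57821)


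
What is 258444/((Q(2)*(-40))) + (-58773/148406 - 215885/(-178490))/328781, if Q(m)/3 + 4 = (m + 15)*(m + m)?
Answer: -9378367386598553479/278690419683844480 ≈ -33.652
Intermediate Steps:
Q(m) = -12 + 6*m*(15 + m) (Q(m) = -12 + 3*((m + 15)*(m + m)) = -12 + 3*((15 + m)*(2*m)) = -12 + 3*(2*m*(15 + m)) = -12 + 6*m*(15 + m))
258444/((Q(2)*(-40))) + (-58773/148406 - 215885/(-178490))/328781 = 258444/(((-12 + 6*2² + 90*2)*(-40))) + (-58773/148406 - 215885/(-178490))/328781 = 258444/(((-12 + 6*4 + 180)*(-40))) + (-58773*1/148406 - 215885*(-1/178490))*(1/328781) = 258444/(((-12 + 24 + 180)*(-40))) + (-58773/148406 + 43177/35698)*(1/328781) = 258444/((192*(-40))) + (1077411827/1324449347)*(1/328781) = 258444/(-7680) + 1077411827/435453780756007 = 258444*(-1/7680) + 1077411827/435453780756007 = -21537/640 + 1077411827/435453780756007 = -9378367386598553479/278690419683844480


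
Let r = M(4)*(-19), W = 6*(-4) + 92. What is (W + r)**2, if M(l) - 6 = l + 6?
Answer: 55696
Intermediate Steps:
M(l) = 12 + l (M(l) = 6 + (l + 6) = 6 + (6 + l) = 12 + l)
W = 68 (W = -24 + 92 = 68)
r = -304 (r = (12 + 4)*(-19) = 16*(-19) = -304)
(W + r)**2 = (68 - 304)**2 = (-236)**2 = 55696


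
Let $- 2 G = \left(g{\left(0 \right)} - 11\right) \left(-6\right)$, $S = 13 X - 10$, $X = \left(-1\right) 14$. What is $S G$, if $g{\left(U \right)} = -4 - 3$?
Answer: $10368$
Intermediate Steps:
$X = -14$
$g{\left(U \right)} = -7$ ($g{\left(U \right)} = -4 - 3 = -7$)
$S = -192$ ($S = 13 \left(-14\right) - 10 = -182 - 10 = -192$)
$G = -54$ ($G = - \frac{\left(-7 - 11\right) \left(-6\right)}{2} = - \frac{\left(-18\right) \left(-6\right)}{2} = \left(- \frac{1}{2}\right) 108 = -54$)
$S G = \left(-192\right) \left(-54\right) = 10368$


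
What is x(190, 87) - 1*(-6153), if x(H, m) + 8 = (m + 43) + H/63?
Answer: 395515/63 ≈ 6278.0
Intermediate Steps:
x(H, m) = 35 + m + H/63 (x(H, m) = -8 + ((m + 43) + H/63) = -8 + ((43 + m) + H*(1/63)) = -8 + ((43 + m) + H/63) = -8 + (43 + m + H/63) = 35 + m + H/63)
x(190, 87) - 1*(-6153) = (35 + 87 + (1/63)*190) - 1*(-6153) = (35 + 87 + 190/63) + 6153 = 7876/63 + 6153 = 395515/63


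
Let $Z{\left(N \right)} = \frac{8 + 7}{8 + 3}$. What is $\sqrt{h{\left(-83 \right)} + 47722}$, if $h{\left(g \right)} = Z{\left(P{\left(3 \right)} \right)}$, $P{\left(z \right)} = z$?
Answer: $\frac{\sqrt{5774527}}{11} \approx 218.46$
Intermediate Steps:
$Z{\left(N \right)} = \frac{15}{11}$
$h{\left(g \right)} = \frac{15}{11}$
$\sqrt{h{\left(-83 \right)} + 47722} = \sqrt{\frac{15}{11} + 47722} = \sqrt{\frac{524957}{11}} = \frac{\sqrt{5774527}}{11}$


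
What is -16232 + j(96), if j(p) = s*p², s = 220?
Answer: 2011288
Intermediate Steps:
j(p) = 220*p²
-16232 + j(96) = -16232 + 220*96² = -16232 + 220*9216 = -16232 + 2027520 = 2011288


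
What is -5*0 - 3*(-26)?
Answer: 78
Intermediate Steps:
-5*0 - 3*(-26) = 0 + 78 = 78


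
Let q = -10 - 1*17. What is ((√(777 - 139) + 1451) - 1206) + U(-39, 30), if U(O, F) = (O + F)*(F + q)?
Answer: 218 + √638 ≈ 243.26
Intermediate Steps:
q = -27 (q = -10 - 17 = -27)
U(O, F) = (-27 + F)*(F + O) (U(O, F) = (O + F)*(F - 27) = (F + O)*(-27 + F) = (-27 + F)*(F + O))
((√(777 - 139) + 1451) - 1206) + U(-39, 30) = ((√(777 - 139) + 1451) - 1206) + (30² - 27*30 - 27*(-39) + 30*(-39)) = ((√638 + 1451) - 1206) + (900 - 810 + 1053 - 1170) = ((1451 + √638) - 1206) - 27 = (245 + √638) - 27 = 218 + √638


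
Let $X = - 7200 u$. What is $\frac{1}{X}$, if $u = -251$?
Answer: $\frac{1}{1807200} \approx 5.5334 \cdot 10^{-7}$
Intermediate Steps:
$X = 1807200$ ($X = \left(-7200\right) \left(-251\right) = 1807200$)
$\frac{1}{X} = \frac{1}{1807200}$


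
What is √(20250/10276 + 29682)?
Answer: 3*√87069827362/5138 ≈ 172.29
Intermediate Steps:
√(20250/10276 + 29682) = √(20250*(1/10276) + 29682) = √(10125/5138 + 29682) = √(152516241/5138) = 3*√87069827362/5138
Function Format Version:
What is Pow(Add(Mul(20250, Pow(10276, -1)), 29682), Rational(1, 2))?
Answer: Mul(Rational(3, 5138), Pow(87069827362, Rational(1, 2))) ≈ 172.29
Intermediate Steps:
Pow(Add(Mul(20250, Pow(10276, -1)), 29682), Rational(1, 2)) = Pow(Add(Mul(20250, Rational(1, 10276)), 29682), Rational(1, 2)) = Pow(Add(Rational(10125, 5138), 29682), Rational(1, 2)) = Pow(Rational(152516241, 5138), Rational(1, 2)) = Mul(Rational(3, 5138), Pow(87069827362, Rational(1, 2)))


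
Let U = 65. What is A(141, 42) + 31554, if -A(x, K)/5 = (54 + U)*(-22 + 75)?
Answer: 19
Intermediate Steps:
A(x, K) = -31535 (A(x, K) = -5*(54 + 65)*(-22 + 75) = -595*53 = -5*6307 = -31535)
A(141, 42) + 31554 = -31535 + 31554 = 19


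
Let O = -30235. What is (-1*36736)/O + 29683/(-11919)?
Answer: -459609121/360370965 ≈ -1.2754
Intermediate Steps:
(-1*36736)/O + 29683/(-11919) = -1*36736/(-30235) + 29683/(-11919) = -36736*(-1/30235) + 29683*(-1/11919) = 36736/30235 - 29683/11919 = -459609121/360370965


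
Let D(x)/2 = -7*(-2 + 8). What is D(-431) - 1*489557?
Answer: -489641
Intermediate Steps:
D(x) = -84 (D(x) = 2*(-7*(-2 + 8)) = 2*(-7*6) = 2*(-42) = -84)
D(-431) - 1*489557 = -84 - 1*489557 = -84 - 489557 = -489641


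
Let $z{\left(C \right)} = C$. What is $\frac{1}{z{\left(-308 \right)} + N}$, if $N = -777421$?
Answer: $- \frac{1}{777729} \approx -1.2858 \cdot 10^{-6}$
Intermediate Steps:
$\frac{1}{z{\left(-308 \right)} + N} = \frac{1}{-308 - 777421} = \frac{1}{-777729} = - \frac{1}{777729}$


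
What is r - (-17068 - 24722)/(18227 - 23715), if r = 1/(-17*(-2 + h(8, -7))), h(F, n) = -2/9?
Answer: -252843/33320 ≈ -7.5883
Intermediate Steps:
h(F, n) = -2/9 (h(F, n) = -2*⅑ = -2/9)
r = 9/340 (r = 1/(-17*(-2 - 2/9)) = 1/(-17*(-20/9)) = 1/(340/9) = 9/340 ≈ 0.026471)
r - (-17068 - 24722)/(18227 - 23715) = 9/340 - (-17068 - 24722)/(18227 - 23715) = 9/340 - (-41790)/(-5488) = 9/340 - (-41790)*(-1)/5488 = 9/340 - 1*2985/392 = 9/340 - 2985/392 = -252843/33320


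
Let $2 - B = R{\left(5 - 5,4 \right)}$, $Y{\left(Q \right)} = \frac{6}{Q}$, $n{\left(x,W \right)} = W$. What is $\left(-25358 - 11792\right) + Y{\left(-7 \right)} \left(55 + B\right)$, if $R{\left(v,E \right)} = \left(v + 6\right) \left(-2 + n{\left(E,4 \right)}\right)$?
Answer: $- \frac{260320}{7} \approx -37189.0$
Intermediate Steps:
$R{\left(v,E \right)} = 12 + 2 v$ ($R{\left(v,E \right)} = \left(v + 6\right) \left(-2 + 4\right) = \left(6 + v\right) 2 = 12 + 2 v$)
$B = -10$ ($B = 2 - \left(12 + 2 \left(5 - 5\right)\right) = 2 - \left(12 + 2 \cdot 0\right) = 2 - \left(12 + 0\right) = 2 - 12 = -10$)
$\left(-25358 - 11792\right) + Y{\left(-7 \right)} \left(55 + B\right) = \left(-25358 - 11792\right) + \frac{6}{-7} \left(55 - 10\right) = -37150 + 6 \left(- \frac{1}{7}\right) 45 = -37150 - \frac{270}{7} = - \frac{260320}{7}$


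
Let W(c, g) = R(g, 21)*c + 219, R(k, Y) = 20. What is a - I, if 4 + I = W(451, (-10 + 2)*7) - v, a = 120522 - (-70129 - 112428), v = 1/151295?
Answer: 44457127981/151295 ≈ 2.9384e+5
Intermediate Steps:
W(c, g) = 219 + 20*c (W(c, g) = 20*c + 219 = 219 + 20*c)
v = 1/151295 ≈ 6.6096e-6
a = 303079 (a = 120522 - 1*(-182557) = 120522 + 182557 = 303079)
I = 1397209324/151295 (I = -4 + ((219 + 20*451) - 1*1/151295) = -4 + ((219 + 9020) - 1/151295) = -4 + (9239 - 1/151295) = -4 + 1397814504/151295 = 1397209324/151295 ≈ 9235.0)
a - I = 303079 - 1*1397209324/151295 = 303079 - 1397209324/151295 = 44457127981/151295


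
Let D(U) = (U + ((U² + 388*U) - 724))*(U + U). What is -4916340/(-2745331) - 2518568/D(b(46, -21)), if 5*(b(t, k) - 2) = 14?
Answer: -107175936489635/480257223816 ≈ -223.16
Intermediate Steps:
b(t, k) = 24/5 (b(t, k) = 2 + (⅕)*14 = 2 + 14/5 = 24/5)
D(U) = 2*U*(-724 + U² + 389*U) (D(U) = (U + (-724 + U² + 388*U))*(2*U) = (-724 + U² + 389*U)*(2*U) = 2*U*(-724 + U² + 389*U))
-4916340/(-2745331) - 2518568/D(b(46, -21)) = -4916340/(-2745331) - 2518568*5/(48*(-724 + (24/5)² + 389*(24/5))) = -4916340*(-1/2745331) - 2518568*5/(48*(-724 + 576/25 + 9336/5)) = 4916340/2745331 - 2518568/(2*(24/5)*(29156/25)) = 4916340/2745331 - 2518568/1399488/125 = 4916340/2745331 - 2518568*125/1399488 = 4916340/2745331 - 39352625/174936 = -107175936489635/480257223816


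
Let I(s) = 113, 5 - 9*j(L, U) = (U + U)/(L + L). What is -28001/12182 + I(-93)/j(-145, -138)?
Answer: 1779982043/7150834 ≈ 248.92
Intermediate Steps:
j(L, U) = 5/9 - U/(9*L) (j(L, U) = 5/9 - (U + U)/(9*(L + L)) = 5/9 - 2*U/(9*(2*L)) = 5/9 - 2*U*1/(2*L)/9 = 5/9 - U/(9*L))
-28001/12182 + I(-93)/j(-145, -138) = -28001/12182 + 113/(((⅑)*(-1*(-138) + 5*(-145))/(-145))) = -28001*1/12182 + 113/(((⅑)*(-1/145)*(138 - 725))) = -28001/12182 + 113/(((⅑)*(-1/145)*(-587))) = -28001/12182 + 113/(587/1305) = -28001/12182 + 113*(1305/587) = -28001/12182 + 147465/587 = 1779982043/7150834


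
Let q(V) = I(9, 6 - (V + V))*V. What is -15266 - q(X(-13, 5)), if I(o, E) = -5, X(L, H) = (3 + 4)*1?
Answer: -15231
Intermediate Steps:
X(L, H) = 7 (X(L, H) = 7*1 = 7)
q(V) = -5*V
-15266 - q(X(-13, 5)) = -15266 - (-5)*7 = -15266 - 1*(-35) = -15266 + 35 = -15231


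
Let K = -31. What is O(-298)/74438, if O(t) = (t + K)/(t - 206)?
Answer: 47/5359536 ≈ 8.7694e-6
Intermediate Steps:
O(t) = (-31 + t)/(-206 + t) (O(t) = (t - 31)/(t - 206) = (-31 + t)/(-206 + t))
O(-298)/74438 = ((-31 - 298)/(-206 - 298))/74438 = (-329/(-504))*(1/74438) = -1/504*(-329)*(1/74438) = (47/72)*(1/74438) = 47/5359536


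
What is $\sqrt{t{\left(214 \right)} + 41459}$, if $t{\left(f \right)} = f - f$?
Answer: $\sqrt{41459} \approx 203.61$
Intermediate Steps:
$t{\left(f \right)} = 0$
$\sqrt{t{\left(214 \right)} + 41459} = \sqrt{0 + 41459} = \sqrt{41459}$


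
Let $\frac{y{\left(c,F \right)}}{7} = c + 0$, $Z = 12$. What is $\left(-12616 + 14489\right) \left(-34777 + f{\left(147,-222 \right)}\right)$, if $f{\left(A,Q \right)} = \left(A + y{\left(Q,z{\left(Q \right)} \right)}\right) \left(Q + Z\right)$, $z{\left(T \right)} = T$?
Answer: $488277989$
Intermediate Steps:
$y{\left(c,F \right)} = 7 c$ ($y{\left(c,F \right)} = 7 \left(c + 0\right) = 7 c$)
$f{\left(A,Q \right)} = \left(12 + Q\right) \left(A + 7 Q\right)$ ($f{\left(A,Q \right)} = \left(A + 7 Q\right) \left(Q + 12\right) = \left(A + 7 Q\right) \left(12 + Q\right) = \left(12 + Q\right) \left(A + 7 Q\right)$)
$\left(-12616 + 14489\right) \left(-34777 + f{\left(147,-222 \right)}\right) = \left(-12616 + 14489\right) \left(-34777 + \left(7 \left(-222\right)^{2} + 12 \cdot 147 + 84 \left(-222\right) + 147 \left(-222\right)\right)\right) = 1873 \left(-34777 + \left(7 \cdot 49284 + 1764 - 18648 - 32634\right)\right) = 1873 \left(-34777 + \left(344988 + 1764 - 18648 - 32634\right)\right) = 1873 \left(-34777 + 295470\right) = 1873 \cdot 260693 = 488277989$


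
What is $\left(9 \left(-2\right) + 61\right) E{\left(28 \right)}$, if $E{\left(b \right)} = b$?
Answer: $1204$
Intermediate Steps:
$\left(9 \left(-2\right) + 61\right) E{\left(28 \right)} = \left(9 \left(-2\right) + 61\right) 28 = \left(-18 + 61\right) 28 = 43 \cdot 28 = 1204$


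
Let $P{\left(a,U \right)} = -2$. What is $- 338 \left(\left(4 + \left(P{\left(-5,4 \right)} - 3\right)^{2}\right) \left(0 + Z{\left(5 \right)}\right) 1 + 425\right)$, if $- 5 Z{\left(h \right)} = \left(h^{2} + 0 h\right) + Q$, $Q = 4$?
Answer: $- \frac{433992}{5} \approx -86798.0$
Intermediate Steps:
$Z{\left(h \right)} = - \frac{4}{5} - \frac{h^{2}}{5}$ ($Z{\left(h \right)} = - \frac{\left(h^{2} + 0 h\right) + 4}{5} = - \frac{\left(h^{2} + 0\right) + 4}{5} = - \frac{h^{2} + 4}{5} = - \frac{4 + h^{2}}{5} = - \frac{4}{5} - \frac{h^{2}}{5}$)
$- 338 \left(\left(4 + \left(P{\left(-5,4 \right)} - 3\right)^{2}\right) \left(0 + Z{\left(5 \right)}\right) 1 + 425\right) = - 338 \left(\left(4 + \left(-2 - 3\right)^{2}\right) \left(0 - \left(\frac{4}{5} + \frac{5^{2}}{5}\right)\right) 1 + 425\right) = - 338 \left(\left(4 + \left(-5\right)^{2}\right) \left(0 - \frac{29}{5}\right) 1 + 425\right) = - 338 \left(\left(4 + 25\right) \left(0 - \frac{29}{5}\right) 1 + 425\right) = - 338 \left(29 \left(0 - \frac{29}{5}\right) 1 + 425\right) = - 338 \left(29 \left(\left(- \frac{29}{5}\right) 1\right) + 425\right) = - 338 \left(29 \left(- \frac{29}{5}\right) + 425\right) = - 338 \left(- \frac{841}{5} + 425\right) = \left(-338\right) \frac{1284}{5} = - \frac{433992}{5}$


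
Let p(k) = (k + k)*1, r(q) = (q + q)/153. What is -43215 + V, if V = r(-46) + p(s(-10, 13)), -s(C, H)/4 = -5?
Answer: -6605867/153 ≈ -43176.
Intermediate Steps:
r(q) = 2*q/153 (r(q) = (2*q)*(1/153) = 2*q/153)
s(C, H) = 20 (s(C, H) = -4*(-5) = 20)
p(k) = 2*k (p(k) = (2*k)*1 = 2*k)
V = 6028/153 (V = (2/153)*(-46) + 2*20 = -92/153 + 40 = 6028/153 ≈ 39.399)
-43215 + V = -43215 + 6028/153 = -6605867/153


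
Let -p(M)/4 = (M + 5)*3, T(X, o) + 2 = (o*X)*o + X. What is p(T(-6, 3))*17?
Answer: 11628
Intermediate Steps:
T(X, o) = -2 + X + X*o² (T(X, o) = -2 + ((o*X)*o + X) = -2 + ((X*o)*o + X) = -2 + (X*o² + X) = -2 + (X + X*o²) = -2 + X + X*o²)
p(M) = -60 - 12*M (p(M) = -4*(M + 5)*3 = -4*(5 + M)*3 = -4*(15 + 3*M) = -60 - 12*M)
p(T(-6, 3))*17 = (-60 - 12*(-2 - 6 - 6*3²))*17 = (-60 - 12*(-2 - 6 - 6*9))*17 = (-60 - 12*(-2 - 6 - 54))*17 = (-60 - 12*(-62))*17 = (-60 + 744)*17 = 684*17 = 11628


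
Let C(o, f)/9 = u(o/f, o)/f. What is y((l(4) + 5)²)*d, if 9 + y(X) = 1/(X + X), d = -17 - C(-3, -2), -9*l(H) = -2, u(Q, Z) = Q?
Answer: 1626921/17672 ≈ 92.062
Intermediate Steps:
C(o, f) = 9*o/f² (C(o, f) = 9*((o/f)/f) = 9*(o/f²) = 9*o/f²)
l(H) = 2/9 (l(H) = -⅑*(-2) = 2/9)
d = -41/4 (d = -17 - 9*(-3)/(-2)² = -17 - 9*(-3)/4 = -17 - 1*(-27/4) = -17 + 27/4 = -41/4 ≈ -10.250)
y(X) = -9 + 1/(2*X) (y(X) = -9 + 1/(X + X) = -9 + 1/(2*X))
y((l(4) + 5)²)*d = (-9 + 1/(2*((2/9 + 5)²)))*(-41/4) = (-9 + 1/(2*((47/9)²)))*(-41/4) = (-9 + 1/(2*(2209/81)))*(-41/4) = (-9 + (½)*(81/2209))*(-41/4) = (-9 + 81/4418)*(-41/4) = -39681/4418*(-41/4) = 1626921/17672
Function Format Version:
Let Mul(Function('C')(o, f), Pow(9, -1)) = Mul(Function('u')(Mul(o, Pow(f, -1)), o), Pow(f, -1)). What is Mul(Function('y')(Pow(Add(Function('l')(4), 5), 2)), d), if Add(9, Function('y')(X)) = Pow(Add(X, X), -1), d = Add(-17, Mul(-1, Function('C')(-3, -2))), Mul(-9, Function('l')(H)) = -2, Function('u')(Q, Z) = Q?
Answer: Rational(1626921, 17672) ≈ 92.062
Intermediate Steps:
Function('C')(o, f) = Mul(9, o, Pow(f, -2)) (Function('C')(o, f) = Mul(9, Mul(Mul(o, Pow(f, -1)), Pow(f, -1))) = Mul(9, Mul(o, Pow(f, -2))) = Mul(9, o, Pow(f, -2)))
Function('l')(H) = Rational(2, 9) (Function('l')(H) = Mul(Rational(-1, 9), -2) = Rational(2, 9))
d = Rational(-41, 4) (d = Add(-17, Mul(-1, Mul(9, -3, Pow(-2, -2)))) = Add(-17, Mul(-1, Mul(9, -3, Rational(1, 4)))) = Add(-17, Mul(-1, Rational(-27, 4))) = Add(-17, Rational(27, 4)) = Rational(-41, 4) ≈ -10.250)
Function('y')(X) = Add(-9, Mul(Rational(1, 2), Pow(X, -1))) (Function('y')(X) = Add(-9, Pow(Add(X, X), -1)) = Add(-9, Pow(Mul(2, X), -1)) = Add(-9, Mul(Rational(1, 2), Pow(X, -1))))
Mul(Function('y')(Pow(Add(Function('l')(4), 5), 2)), d) = Mul(Add(-9, Mul(Rational(1, 2), Pow(Pow(Add(Rational(2, 9), 5), 2), -1))), Rational(-41, 4)) = Mul(Add(-9, Mul(Rational(1, 2), Pow(Pow(Rational(47, 9), 2), -1))), Rational(-41, 4)) = Mul(Add(-9, Mul(Rational(1, 2), Pow(Rational(2209, 81), -1))), Rational(-41, 4)) = Mul(Add(-9, Mul(Rational(1, 2), Rational(81, 2209))), Rational(-41, 4)) = Mul(Add(-9, Rational(81, 4418)), Rational(-41, 4)) = Mul(Rational(-39681, 4418), Rational(-41, 4)) = Rational(1626921, 17672)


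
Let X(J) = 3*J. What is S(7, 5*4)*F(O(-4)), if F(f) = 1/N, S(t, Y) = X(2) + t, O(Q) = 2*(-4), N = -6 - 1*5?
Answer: -13/11 ≈ -1.1818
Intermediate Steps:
N = -11 (N = -6 - 5 = -11)
O(Q) = -8
S(t, Y) = 6 + t (S(t, Y) = 3*2 + t = 6 + t)
F(f) = -1/11 (F(f) = 1/(-11) = -1/11)
S(7, 5*4)*F(O(-4)) = (6 + 7)*(-1/11) = 13*(-1/11) = -13/11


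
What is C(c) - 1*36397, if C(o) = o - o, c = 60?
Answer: -36397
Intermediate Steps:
C(o) = 0
C(c) - 1*36397 = 0 - 1*36397 = 0 - 36397 = -36397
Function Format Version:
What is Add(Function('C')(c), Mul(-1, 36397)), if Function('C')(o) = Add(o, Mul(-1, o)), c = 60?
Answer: -36397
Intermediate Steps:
Function('C')(o) = 0
Add(Function('C')(c), Mul(-1, 36397)) = Add(0, Mul(-1, 36397)) = Add(0, -36397) = -36397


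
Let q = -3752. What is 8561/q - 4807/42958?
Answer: -27557093/11512744 ≈ -2.3936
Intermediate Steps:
8561/q - 4807/42958 = 8561/(-3752) - 4807/42958 = 8561*(-1/3752) - 4807*1/42958 = -1223/536 - 4807/42958 = -27557093/11512744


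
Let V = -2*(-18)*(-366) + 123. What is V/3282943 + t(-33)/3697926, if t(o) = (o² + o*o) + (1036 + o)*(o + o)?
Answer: -43073839823/2023346712703 ≈ -0.021288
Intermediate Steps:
V = -13053 (V = 36*(-366) + 123 = -13176 + 123 = -13053)
t(o) = 2*o² + 2*o*(1036 + o) (t(o) = (o² + o²) + (1036 + o)*(2*o) = 2*o² + 2*o*(1036 + o))
V/3282943 + t(-33)/3697926 = -13053/3282943 + (4*(-33)*(518 - 33))/3697926 = -13053*1/3282943 + (4*(-33)*485)*(1/3697926) = -13053/3282943 - 64020*1/3697926 = -13053/3282943 - 10670/616321 = -43073839823/2023346712703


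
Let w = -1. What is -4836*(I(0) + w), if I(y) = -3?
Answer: 19344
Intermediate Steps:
-4836*(I(0) + w) = -4836*(-3 - 1) = -4836*(-4) = 19344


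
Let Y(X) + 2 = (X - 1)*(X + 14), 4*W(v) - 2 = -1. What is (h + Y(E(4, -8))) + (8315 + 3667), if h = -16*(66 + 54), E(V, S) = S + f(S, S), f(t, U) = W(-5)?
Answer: 160085/16 ≈ 10005.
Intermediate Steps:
W(v) = ¼ (W(v) = ½ + (¼)*(-1) = ½ - ¼ = ¼)
f(t, U) = ¼
E(V, S) = ¼ + S (E(V, S) = S + ¼ = ¼ + S)
Y(X) = -2 + (-1 + X)*(14 + X) (Y(X) = -2 + (X - 1)*(X + 14) = -2 + (-1 + X)*(14 + X))
h = -1920 (h = -16*120 = -1920)
(h + Y(E(4, -8))) + (8315 + 3667) = (-1920 + (-16 + (¼ - 8)² + 13*(¼ - 8))) + (8315 + 3667) = (-1920 + (-16 + (-31/4)² + 13*(-31/4))) + 11982 = (-1920 + (-16 + 961/16 - 403/4)) + 11982 = (-1920 - 907/16) + 11982 = -31627/16 + 11982 = 160085/16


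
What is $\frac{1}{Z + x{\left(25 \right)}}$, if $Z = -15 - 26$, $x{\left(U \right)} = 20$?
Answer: $- \frac{1}{21} \approx -0.047619$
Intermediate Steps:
$Z = -41$ ($Z = -15 - 26 = -41$)
$\frac{1}{Z + x{\left(25 \right)}} = \frac{1}{-41 + 20} = \frac{1}{-21} = - \frac{1}{21}$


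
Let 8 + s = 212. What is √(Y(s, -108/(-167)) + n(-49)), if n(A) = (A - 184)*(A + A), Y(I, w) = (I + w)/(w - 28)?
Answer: √7442380882/571 ≈ 151.08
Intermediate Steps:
s = 204 (s = -8 + 212 = 204)
Y(I, w) = (I + w)/(-28 + w)
n(A) = 2*A*(-184 + A) (n(A) = (-184 + A)*(2*A) = 2*A*(-184 + A))
√(Y(s, -108/(-167)) + n(-49)) = √((204 - 108/(-167))/(-28 - 108/(-167)) + 2*(-49)*(-184 - 49)) = √((204 - 108*(-1/167))/(-28 - 108*(-1/167)) + 2*(-49)*(-233)) = √((204 + 108/167)/(-28 + 108/167) + 22834) = √((34176/167)/(-4568/167) + 22834) = √(-167/4568*34176/167 + 22834) = √(-4272/571 + 22834) = √(13033942/571) = √7442380882/571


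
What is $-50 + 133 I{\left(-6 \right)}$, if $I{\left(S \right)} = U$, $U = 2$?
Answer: $216$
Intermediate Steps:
$I{\left(S \right)} = 2$
$-50 + 133 I{\left(-6 \right)} = -50 + 133 \cdot 2 = -50 + 266 = 216$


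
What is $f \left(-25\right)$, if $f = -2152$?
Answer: $53800$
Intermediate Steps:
$f \left(-25\right) = \left(-2152\right) \left(-25\right) = 53800$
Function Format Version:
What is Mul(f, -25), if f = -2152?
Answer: 53800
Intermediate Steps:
Mul(f, -25) = Mul(-2152, -25) = 53800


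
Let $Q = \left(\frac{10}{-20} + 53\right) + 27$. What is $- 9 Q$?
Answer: $- \frac{1431}{2} \approx -715.5$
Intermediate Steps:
$Q = \frac{159}{2}$ ($Q = \left(10 \left(- \frac{1}{20}\right) + 53\right) + 27 = \left(- \frac{1}{2} + 53\right) + 27 = \frac{105}{2} + 27 = \frac{159}{2} \approx 79.5$)
$- 9 Q = \left(-9\right) \frac{159}{2} = - \frac{1431}{2}$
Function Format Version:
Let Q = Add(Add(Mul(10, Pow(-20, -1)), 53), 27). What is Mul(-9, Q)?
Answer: Rational(-1431, 2) ≈ -715.50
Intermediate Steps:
Q = Rational(159, 2) (Q = Add(Add(Mul(10, Rational(-1, 20)), 53), 27) = Add(Add(Rational(-1, 2), 53), 27) = Add(Rational(105, 2), 27) = Rational(159, 2) ≈ 79.500)
Mul(-9, Q) = Mul(-9, Rational(159, 2)) = Rational(-1431, 2)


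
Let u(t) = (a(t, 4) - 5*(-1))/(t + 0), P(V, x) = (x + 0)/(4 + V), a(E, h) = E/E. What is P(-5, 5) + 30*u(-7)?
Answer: -215/7 ≈ -30.714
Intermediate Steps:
a(E, h) = 1
P(V, x) = x/(4 + V)
u(t) = 6/t (u(t) = (1 - 5*(-1))/(t + 0) = (1 + 5)/t = 6/t)
P(-5, 5) + 30*u(-7) = 5/(4 - 5) + 30*(6/(-7)) = 5/(-1) + 30*(6*(-⅐)) = 5*(-1) + 30*(-6/7) = -5 - 180/7 = -215/7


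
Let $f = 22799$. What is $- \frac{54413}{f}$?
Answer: $- \frac{54413}{22799} \approx -2.3866$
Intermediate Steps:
$- \frac{54413}{f} = - \frac{54413}{22799}$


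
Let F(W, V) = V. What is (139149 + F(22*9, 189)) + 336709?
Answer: 476047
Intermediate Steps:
(139149 + F(22*9, 189)) + 336709 = (139149 + 189) + 336709 = 139338 + 336709 = 476047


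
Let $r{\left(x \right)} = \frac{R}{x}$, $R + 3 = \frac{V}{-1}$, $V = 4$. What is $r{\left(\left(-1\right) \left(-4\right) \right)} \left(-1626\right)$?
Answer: $\frac{5691}{2} \approx 2845.5$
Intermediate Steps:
$R = -7$ ($R = -3 + \frac{4}{-1} = -3 + 4 \left(-1\right) = -3 - 4 = -7$)
$r{\left(x \right)} = - \frac{7}{x}$
$r{\left(\left(-1\right) \left(-4\right) \right)} \left(-1626\right) = - \frac{7}{\left(-1\right) \left(-4\right)} \left(-1626\right) = - \frac{7}{4} \left(-1626\right) = \left(-7\right) \frac{1}{4} \left(-1626\right) = \left(- \frac{7}{4}\right) \left(-1626\right) = \frac{5691}{2}$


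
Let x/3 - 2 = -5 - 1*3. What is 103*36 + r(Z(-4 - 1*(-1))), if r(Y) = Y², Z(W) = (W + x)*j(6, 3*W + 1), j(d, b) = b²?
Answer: 1810044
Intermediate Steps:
x = -18 (x = 6 + 3*(-5 - 1*3) = 6 + 3*(-5 - 3) = 6 + 3*(-8) = 6 - 24 = -18)
Z(W) = (1 + 3*W)²*(-18 + W) (Z(W) = (W - 18)*(3*W + 1)² = (-18 + W)*(1 + 3*W)² = (1 + 3*W)²*(-18 + W))
103*36 + r(Z(-4 - 1*(-1))) = 103*36 + ((1 + 3*(-4 - 1*(-1)))²*(-18 + (-4 - 1*(-1))))² = 3708 + ((1 + 3*(-4 + 1))²*(-18 + (-4 + 1)))² = 3708 + ((1 + 3*(-3))²*(-18 - 3))² = 3708 + ((1 - 9)²*(-21))² = 3708 + ((-8)²*(-21))² = 3708 + (64*(-21))² = 3708 + (-1344)² = 3708 + 1806336 = 1810044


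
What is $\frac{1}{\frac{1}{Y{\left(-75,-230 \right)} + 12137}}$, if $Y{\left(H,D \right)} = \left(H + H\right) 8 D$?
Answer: $288137$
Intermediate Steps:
$Y{\left(H,D \right)} = 16 D H$ ($Y{\left(H,D \right)} = 2 H 8 D = 16 H D = 16 D H$)
$\frac{1}{\frac{1}{Y{\left(-75,-230 \right)} + 12137}} = \frac{1}{\frac{1}{16 \left(-230\right) \left(-75\right) + 12137}} = \frac{1}{\frac{1}{276000 + 12137}} = \frac{1}{\frac{1}{288137}} = 288137$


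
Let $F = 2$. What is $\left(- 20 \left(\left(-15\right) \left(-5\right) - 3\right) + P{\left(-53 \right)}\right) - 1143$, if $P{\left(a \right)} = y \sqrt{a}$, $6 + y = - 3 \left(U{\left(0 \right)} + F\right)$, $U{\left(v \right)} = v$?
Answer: $-2583 - 12 i \sqrt{53} \approx -2583.0 - 87.361 i$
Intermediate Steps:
$y = -12$ ($y = -6 - 3 \left(0 + 2\right) = -6 - 6 = -12$)
$P{\left(a \right)} = - 12 \sqrt{a}$
$\left(- 20 \left(\left(-15\right) \left(-5\right) - 3\right) + P{\left(-53 \right)}\right) - 1143 = \left(- 20 \left(\left(-15\right) \left(-5\right) - 3\right) - 12 \sqrt{-53}\right) - 1143 = \left(- 20 \left(75 - 3\right) - 12 i \sqrt{53}\right) - 1143 = \left(\left(-20\right) 72 - 12 i \sqrt{53}\right) - 1143 = \left(-1440 - 12 i \sqrt{53}\right) - 1143 = -2583 - 12 i \sqrt{53}$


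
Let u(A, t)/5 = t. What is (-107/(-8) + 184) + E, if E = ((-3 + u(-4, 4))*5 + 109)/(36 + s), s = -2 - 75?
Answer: 63187/328 ≈ 192.64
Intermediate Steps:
u(A, t) = 5*t
s = -77
E = -194/41 (E = ((-3 + 5*4)*5 + 109)/(36 - 77) = ((-3 + 20)*5 + 109)/(-41) = (17*5 + 109)*(-1/41) = (85 + 109)*(-1/41) = 194*(-1/41) = -194/41 ≈ -4.7317)
(-107/(-8) + 184) + E = (-107/(-8) + 184) - 194/41 = (-107*(-⅛) + 184) - 194/41 = (107/8 + 184) - 194/41 = 1579/8 - 194/41 = 63187/328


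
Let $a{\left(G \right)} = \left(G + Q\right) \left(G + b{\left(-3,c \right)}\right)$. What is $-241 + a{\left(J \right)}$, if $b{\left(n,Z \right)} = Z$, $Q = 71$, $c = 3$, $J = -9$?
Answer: $-613$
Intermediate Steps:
$a{\left(G \right)} = \left(3 + G\right) \left(71 + G\right)$ ($a{\left(G \right)} = \left(G + 71\right) \left(G + 3\right) = \left(71 + G\right) \left(3 + G\right) = \left(3 + G\right) \left(71 + G\right)$)
$-241 + a{\left(J \right)} = -241 + \left(213 + \left(-9\right)^{2} + 74 \left(-9\right)\right) = -241 + \left(213 + 81 - 666\right) = -241 - 372 = -613$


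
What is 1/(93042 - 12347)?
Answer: 1/80695 ≈ 1.2392e-5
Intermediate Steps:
1/(93042 - 12347) = 1/80695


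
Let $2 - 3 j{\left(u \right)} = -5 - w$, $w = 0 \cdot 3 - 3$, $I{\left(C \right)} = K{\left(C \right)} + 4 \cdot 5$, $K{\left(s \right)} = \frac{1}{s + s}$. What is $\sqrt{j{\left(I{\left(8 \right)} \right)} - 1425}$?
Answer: $\frac{i \sqrt{12813}}{3} \approx 37.732 i$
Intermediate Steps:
$K{\left(s \right)} = \frac{1}{2 s}$
$I{\left(C \right)} = 20 + \frac{1}{2 C}$ ($I{\left(C \right)} = \frac{1}{2 C} + 4 \cdot 5 = \frac{1}{2 C} + 20 = 20 + \frac{1}{2 C}$)
$w = -3$ ($w = 0 - 3 = -3$)
$j{\left(u \right)} = \frac{4}{3}$ ($j{\left(u \right)} = \frac{2}{3} - \frac{-5 - -3}{3} = \frac{2}{3} - \frac{-5 + 3}{3} = \frac{2}{3} - - \frac{2}{3} = \frac{2}{3} + \frac{2}{3} = \frac{4}{3}$)
$\sqrt{j{\left(I{\left(8 \right)} \right)} - 1425} = \sqrt{\frac{4}{3} - 1425} = \sqrt{- \frac{4271}{3}} = \frac{i \sqrt{12813}}{3}$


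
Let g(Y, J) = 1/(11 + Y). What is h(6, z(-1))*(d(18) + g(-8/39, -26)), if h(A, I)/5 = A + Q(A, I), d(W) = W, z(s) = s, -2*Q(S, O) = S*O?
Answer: 342765/421 ≈ 814.17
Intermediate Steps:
Q(S, O) = -O*S/2 (Q(S, O) = -S*O/2 = -O*S/2)
h(A, I) = 5*A - 5*A*I/2 (h(A, I) = 5*(A - I*A/2) = 5*(A - A*I/2) = 5*A - 5*A*I/2)
h(6, z(-1))*(d(18) + g(-8/39, -26)) = ((5/2)*6*(2 - 1*(-1)))*(18 + 1/(11 - 8/39)) = ((5/2)*6*(2 + 1))*(18 + 1/(11 - 8*1/39)) = ((5/2)*6*3)*(18 + 1/(11 - 8/39)) = 45*(18 + 1/(421/39)) = 45*(18 + 39/421) = 45*(7617/421) = 342765/421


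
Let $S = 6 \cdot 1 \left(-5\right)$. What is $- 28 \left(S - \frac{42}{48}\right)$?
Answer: $\frac{1729}{2} \approx 864.5$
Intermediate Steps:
$S = -30$ ($S = 6 \left(-5\right) = -30$)
$- 28 \left(S - \frac{42}{48}\right) = - 28 \left(-30 - \frac{42}{48}\right) = - 28 \left(-30 - \frac{7}{8}\right) = \left(-28\right) \left(- \frac{247}{8}\right) = \frac{1729}{2}$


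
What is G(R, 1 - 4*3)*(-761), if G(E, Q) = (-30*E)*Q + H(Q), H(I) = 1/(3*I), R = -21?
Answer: 174033851/33 ≈ 5.2738e+6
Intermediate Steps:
H(I) = 1/(3*I)
G(E, Q) = 1/(3*Q) - 30*E*Q (G(E, Q) = (-30*E)*Q + 1/(3*Q) = -30*E*Q + 1/(3*Q) = 1/(3*Q) - 30*E*Q)
G(R, 1 - 4*3)*(-761) = (1/(3*(1 - 4*3)) - 30*(-21)*(1 - 4*3))*(-761) = (1/(3*(1 - 12)) - 30*(-21)*(1 - 12))*(-761) = ((1/3)/(-11) - 30*(-21)*(-11))*(-761) = ((1/3)*(-1/11) - 6930)*(-761) = (-1/33 - 6930)*(-761) = -228691/33*(-761) = 174033851/33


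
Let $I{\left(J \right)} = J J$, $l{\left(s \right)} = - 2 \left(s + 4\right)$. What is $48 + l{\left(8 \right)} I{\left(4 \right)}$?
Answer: $-336$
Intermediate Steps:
$l{\left(s \right)} = -8 - 2 s$ ($l{\left(s \right)} = - 2 \left(4 + s\right) = -8 - 2 s$)
$I{\left(J \right)} = J^{2}$
$48 + l{\left(8 \right)} I{\left(4 \right)} = 48 + \left(-8 - 16\right) 4^{2} = 48 + \left(-8 - 16\right) 16 = 48 - 384 = -336$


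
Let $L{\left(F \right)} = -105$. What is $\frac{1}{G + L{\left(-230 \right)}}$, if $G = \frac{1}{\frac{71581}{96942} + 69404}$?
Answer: $- \frac{6728234149}{706464488703} \approx -0.0095238$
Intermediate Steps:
$G = \frac{96942}{6728234149}$ ($G = \frac{1}{71581 \cdot \frac{1}{96942} + 69404} = \frac{1}{\frac{71581}{96942} + 69404} = \frac{1}{\frac{6728234149}{96942}} = \frac{96942}{6728234149} \approx 1.4408 \cdot 10^{-5}$)
$\frac{1}{G + L{\left(-230 \right)}} = \frac{1}{\frac{96942}{6728234149} - 105} = \frac{1}{- \frac{706464488703}{6728234149}} = - \frac{6728234149}{706464488703}$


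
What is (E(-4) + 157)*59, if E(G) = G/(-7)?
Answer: 65077/7 ≈ 9296.7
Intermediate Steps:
E(G) = -G/7 (E(G) = G*(-1/7) = -G/7)
(E(-4) + 157)*59 = (-1/7*(-4) + 157)*59 = (4/7 + 157)*59 = (1103/7)*59 = 65077/7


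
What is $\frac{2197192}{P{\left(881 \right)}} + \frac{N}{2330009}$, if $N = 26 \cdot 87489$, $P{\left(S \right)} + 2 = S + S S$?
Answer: $\frac{78261601151}{20573979470} \approx 3.8039$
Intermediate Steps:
$P{\left(S \right)} = -2 + S + S^{2}$ ($P{\left(S \right)} = -2 + \left(S + S S\right) = -2 + \left(S + S^{2}\right) = -2 + S + S^{2}$)
$N = 2274714$
$\frac{2197192}{P{\left(881 \right)}} + \frac{N}{2330009} = \frac{2197192}{-2 + 881 + 881^{2}} + \frac{2274714}{2330009} = \frac{2197192}{-2 + 881 + 776161} + 2274714 \cdot \frac{1}{2330009} = \frac{2197192}{777040} + \frac{2274714}{2330009} = 2197192 \cdot \frac{1}{777040} + \frac{2274714}{2330009} = \frac{274649}{97130} + \frac{2274714}{2330009} = \frac{78261601151}{20573979470}$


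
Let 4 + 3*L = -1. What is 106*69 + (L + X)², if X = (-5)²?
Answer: 70726/9 ≈ 7858.4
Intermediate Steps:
L = -5/3 (L = -4/3 + (⅓)*(-1) = -4/3 - ⅓ = -5/3 ≈ -1.6667)
X = 25
106*69 + (L + X)² = 106*69 + (-5/3 + 25)² = 7314 + (70/3)² = 7314 + 4900/9 = 70726/9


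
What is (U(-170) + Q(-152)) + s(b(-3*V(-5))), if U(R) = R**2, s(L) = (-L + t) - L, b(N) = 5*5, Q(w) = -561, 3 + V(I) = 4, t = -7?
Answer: 28282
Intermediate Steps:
V(I) = 1 (V(I) = -3 + 4 = 1)
b(N) = 25
s(L) = -7 - 2*L (s(L) = (-L - 7) - L = (-7 - L) - L = -7 - 2*L)
(U(-170) + Q(-152)) + s(b(-3*V(-5))) = ((-170)**2 - 561) + (-7 - 2*25) = (28900 - 561) + (-7 - 50) = 28339 - 57 = 28282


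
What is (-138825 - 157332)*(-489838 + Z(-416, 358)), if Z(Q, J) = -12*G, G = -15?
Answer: 145015644306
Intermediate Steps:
Z(Q, J) = 180 (Z(Q, J) = -12*(-15) = 180)
(-138825 - 157332)*(-489838 + Z(-416, 358)) = (-138825 - 157332)*(-489838 + 180) = -296157*(-489658) = 145015644306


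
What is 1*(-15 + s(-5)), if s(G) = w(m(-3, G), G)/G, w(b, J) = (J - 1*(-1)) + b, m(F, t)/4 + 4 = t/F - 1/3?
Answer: -181/15 ≈ -12.067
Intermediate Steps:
m(F, t) = -52/3 + 4*t/F (m(F, t) = -16 + 4*(t/F - 1/3) = -16 + 4*(t/F - 1*⅓) = -16 + 4*(t/F - ⅓) = -16 + 4*(-⅓ + t/F) = -16 + (-4/3 + 4*t/F) = -52/3 + 4*t/F)
w(b, J) = 1 + J + b (w(b, J) = (J + 1) + b = (1 + J) + b = 1 + J + b)
s(G) = (-49/3 - G/3)/G (s(G) = (1 + G + (-52/3 + 4*G/(-3)))/G = (1 + G + (-52/3 + 4*G*(-⅓)))/G = (1 + G + (-52/3 - 4*G/3))/G = (-49/3 - G/3)/G)
1*(-15 + s(-5)) = 1*(-15 + (⅓)*(-49 - 1*(-5))/(-5)) = 1*(-15 + (⅓)*(-⅕)*(-49 + 5)) = 1*(-15 + (⅓)*(-⅕)*(-44)) = 1*(-15 + 44/15) = 1*(-181/15) = -181/15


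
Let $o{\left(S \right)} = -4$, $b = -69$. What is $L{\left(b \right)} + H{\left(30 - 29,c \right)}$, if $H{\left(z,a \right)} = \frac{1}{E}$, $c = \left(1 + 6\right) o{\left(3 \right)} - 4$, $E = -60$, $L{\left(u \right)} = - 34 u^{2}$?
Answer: $- \frac{9712441}{60} \approx -1.6187 \cdot 10^{5}$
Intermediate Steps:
$c = -32$ ($c = \left(1 + 6\right) \left(-4\right) - 4 = 7 \left(-4\right) - 4 = -28 - 4 = -32$)
$H{\left(z,a \right)} = - \frac{1}{60}$ ($H{\left(z,a \right)} = \frac{1}{-60} = - \frac{1}{60}$)
$L{\left(b \right)} + H{\left(30 - 29,c \right)} = - 34 \left(-69\right)^{2} - \frac{1}{60} = \left(-34\right) 4761 - \frac{1}{60} = -161874 - \frac{1}{60} = - \frac{9712441}{60}$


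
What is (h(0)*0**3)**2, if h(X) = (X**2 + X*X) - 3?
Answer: 0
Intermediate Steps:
h(X) = -3 + 2*X**2 (h(X) = (X**2 + X**2) - 3 = 2*X**2 - 3 = -3 + 2*X**2)
(h(0)*0**3)**2 = ((-3 + 2*0**2)*0**3)**2 = ((-3 + 2*0)*0)**2 = ((-3 + 0)*0)**2 = (-3*0)**2 = 0**2 = 0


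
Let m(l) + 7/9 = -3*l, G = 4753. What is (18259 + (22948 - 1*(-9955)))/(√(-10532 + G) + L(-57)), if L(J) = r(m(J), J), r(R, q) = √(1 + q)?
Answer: -51162*I/(√5779 + 2*√14) ≈ -612.7*I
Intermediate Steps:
m(l) = -7/9 - 3*l
L(J) = √(1 + J)
(18259 + (22948 - 1*(-9955)))/(√(-10532 + G) + L(-57)) = (18259 + (22948 - 1*(-9955)))/(√(-10532 + 4753) + √(1 - 57)) = (18259 + (22948 + 9955))/(√(-5779) + √(-56)) = (18259 + 32903)/(I*√5779 + 2*I*√14) = 51162/(I*√5779 + 2*I*√14)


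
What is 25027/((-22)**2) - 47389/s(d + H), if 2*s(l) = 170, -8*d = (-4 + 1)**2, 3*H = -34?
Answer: -20808981/41140 ≈ -505.81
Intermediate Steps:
H = -34/3 (H = (1/3)*(-34) = -34/3 ≈ -11.333)
d = -9/8 (d = -(-4 + 1)**2/8 = -1/8*(-3)**2 = -1/8*9 = -9/8 ≈ -1.1250)
s(l) = 85 (s(l) = (1/2)*170 = 85)
25027/((-22)**2) - 47389/s(d + H) = 25027/((-22)**2) - 47389/85 = 25027/484 - 47389*1/85 = 25027*(1/484) - 47389/85 = 25027/484 - 47389/85 = -20808981/41140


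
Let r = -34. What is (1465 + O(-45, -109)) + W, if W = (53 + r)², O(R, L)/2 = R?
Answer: 1736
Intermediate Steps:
O(R, L) = 2*R
W = 361 (W = (53 - 34)² = 19² = 361)
(1465 + O(-45, -109)) + W = (1465 + 2*(-45)) + 361 = (1465 - 90) + 361 = 1375 + 361 = 1736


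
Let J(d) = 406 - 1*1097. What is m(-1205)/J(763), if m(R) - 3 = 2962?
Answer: -2965/691 ≈ -4.2909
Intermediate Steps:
J(d) = -691 (J(d) = 406 - 1097 = -691)
m(R) = 2965 (m(R) = 3 + 2962 = 2965)
m(-1205)/J(763) = 2965/(-691) = 2965*(-1/691) = -2965/691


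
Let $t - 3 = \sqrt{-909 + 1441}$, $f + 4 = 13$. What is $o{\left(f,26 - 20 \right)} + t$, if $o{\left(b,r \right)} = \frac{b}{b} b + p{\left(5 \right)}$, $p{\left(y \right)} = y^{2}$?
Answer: $37 + 2 \sqrt{133} \approx 60.065$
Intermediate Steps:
$f = 9$ ($f = -4 + 13 = 9$)
$t = 3 + 2 \sqrt{133}$ ($t = 3 + \sqrt{-909 + 1441} = 3 + \sqrt{532} = 3 + 2 \sqrt{133} \approx 26.065$)
$o{\left(b,r \right)} = 25 + b$ ($o{\left(b,r \right)} = \frac{b}{b} b + 5^{2} = 1 b + 25 = b + 25 = 25 + b$)
$o{\left(f,26 - 20 \right)} + t = \left(25 + 9\right) + \left(3 + 2 \sqrt{133}\right) = 34 + \left(3 + 2 \sqrt{133}\right) = 37 + 2 \sqrt{133}$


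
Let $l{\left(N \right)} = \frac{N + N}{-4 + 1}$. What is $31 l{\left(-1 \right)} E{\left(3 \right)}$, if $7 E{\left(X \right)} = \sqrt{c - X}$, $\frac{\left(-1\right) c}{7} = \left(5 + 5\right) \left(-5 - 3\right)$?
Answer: $\frac{62 \sqrt{557}}{21} \approx 69.679$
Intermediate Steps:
$l{\left(N \right)} = - \frac{2 N}{3}$ ($l{\left(N \right)} = \frac{2 N}{-3} = 2 N \left(- \frac{1}{3}\right) = - \frac{2 N}{3}$)
$c = 560$ ($c = - 7 \left(5 + 5\right) \left(-5 - 3\right) = - 7 \cdot 10 \left(-8\right) = \left(-7\right) \left(-80\right) = 560$)
$E{\left(X \right)} = \frac{\sqrt{560 - X}}{7}$
$31 l{\left(-1 \right)} E{\left(3 \right)} = 31 \left(\left(- \frac{2}{3}\right) \left(-1\right)\right) \frac{\sqrt{560 - 3}}{7} = 31 \cdot \frac{2}{3} \frac{\sqrt{560 - 3}}{7} = \frac{62 \frac{\sqrt{557}}{7}}{3} = \frac{62 \sqrt{557}}{21}$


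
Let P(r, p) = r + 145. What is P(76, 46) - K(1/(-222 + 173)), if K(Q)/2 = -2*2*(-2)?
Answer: 205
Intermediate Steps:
P(r, p) = 145 + r
K(Q) = 16 (K(Q) = 2*(-2*2*(-2)) = 2*(-4*(-2)) = 2*8 = 16)
P(76, 46) - K(1/(-222 + 173)) = (145 + 76) - 1*16 = 221 - 16 = 205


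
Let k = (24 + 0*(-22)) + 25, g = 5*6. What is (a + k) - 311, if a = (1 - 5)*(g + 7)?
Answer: -410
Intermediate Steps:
g = 30
k = 49 (k = (24 + 0) + 25 = 24 + 25 = 49)
a = -148 (a = (1 - 5)*(30 + 7) = -4*37 = -148)
(a + k) - 311 = (-148 + 49) - 311 = -99 - 311 = -410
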